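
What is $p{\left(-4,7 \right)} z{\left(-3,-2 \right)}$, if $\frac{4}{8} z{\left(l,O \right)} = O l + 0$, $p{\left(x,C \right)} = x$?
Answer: $-48$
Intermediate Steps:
$z{\left(l,O \right)} = 2 O l$ ($z{\left(l,O \right)} = 2 \left(O l + 0\right) = 2 O l$)
$p{\left(-4,7 \right)} z{\left(-3,-2 \right)} = - 4 \cdot 2 \left(-2\right) \left(-3\right) = \left(-4\right) 12 = -48$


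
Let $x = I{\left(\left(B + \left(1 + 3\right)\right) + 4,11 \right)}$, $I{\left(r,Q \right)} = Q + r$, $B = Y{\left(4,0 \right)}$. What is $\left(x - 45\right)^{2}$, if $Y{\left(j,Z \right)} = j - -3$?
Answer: $361$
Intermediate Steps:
$Y{\left(j,Z \right)} = 3 + j$ ($Y{\left(j,Z \right)} = j + 3 = 3 + j$)
$B = 7$ ($B = 3 + 4 = 7$)
$x = 26$ ($x = 11 + \left(\left(7 + \left(1 + 3\right)\right) + 4\right) = 11 + \left(\left(7 + 4\right) + 4\right) = 11 + \left(11 + 4\right) = 11 + 15 = 26$)
$\left(x - 45\right)^{2} = \left(26 - 45\right)^{2} = \left(-19\right)^{2} = 361$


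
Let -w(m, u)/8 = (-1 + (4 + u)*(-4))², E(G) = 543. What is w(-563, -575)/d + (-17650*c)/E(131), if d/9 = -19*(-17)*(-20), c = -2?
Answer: 685934906/876945 ≈ 782.19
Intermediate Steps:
w(m, u) = -8*(-17 - 4*u)² (w(m, u) = -8*(-1 + (4 + u)*(-4))² = -8*(-1 + (-16 - 4*u))² = -8*(-17 - 4*u)²)
d = -58140 (d = 9*(-19*(-17)*(-20)) = 9*(323*(-20)) = 9*(-6460) = -58140)
w(-563, -575)/d + (-17650*c)/E(131) = -8*(17 + 4*(-575))²/(-58140) - 17650*(-2)/543 = -8*(17 - 2300)²*(-1/58140) + 35300*(1/543) = -8*(-2283)²*(-1/58140) + 35300/543 = -8*5212089*(-1/58140) + 35300/543 = -41696712*(-1/58140) + 35300/543 = 1158242/1615 + 35300/543 = 685934906/876945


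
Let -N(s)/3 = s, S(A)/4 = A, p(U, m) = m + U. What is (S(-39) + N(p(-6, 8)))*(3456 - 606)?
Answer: -461700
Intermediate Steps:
p(U, m) = U + m
S(A) = 4*A
N(s) = -3*s
(S(-39) + N(p(-6, 8)))*(3456 - 606) = (4*(-39) - 3*(-6 + 8))*(3456 - 606) = (-156 - 3*2)*2850 = (-156 - 6)*2850 = -162*2850 = -461700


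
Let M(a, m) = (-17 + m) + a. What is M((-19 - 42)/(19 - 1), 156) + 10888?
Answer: 198425/18 ≈ 11024.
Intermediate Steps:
M(a, m) = -17 + a + m
M((-19 - 42)/(19 - 1), 156) + 10888 = (-17 + (-19 - 42)/(19 - 1) + 156) + 10888 = (-17 - 61/18 + 156) + 10888 = 2441/18 + 10888 = 198425/18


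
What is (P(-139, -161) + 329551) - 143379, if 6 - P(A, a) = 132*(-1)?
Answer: 186310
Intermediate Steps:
P(A, a) = 138 (P(A, a) = 6 - 132*(-1) = 6 - 1*(-132) = 6 + 132 = 138)
(P(-139, -161) + 329551) - 143379 = (138 + 329551) - 143379 = 329689 - 143379 = 186310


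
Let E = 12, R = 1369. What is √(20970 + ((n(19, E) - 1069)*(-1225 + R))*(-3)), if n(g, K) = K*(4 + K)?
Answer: 3*√44426 ≈ 632.32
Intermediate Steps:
√(20970 + ((n(19, E) - 1069)*(-1225 + R))*(-3)) = √(20970 + ((12*(4 + 12) - 1069)*(-1225 + 1369))*(-3)) = √(20970 + ((12*16 - 1069)*144)*(-3)) = √(20970 + ((192 - 1069)*144)*(-3)) = √(20970 - 877*144*(-3)) = √(20970 - 126288*(-3)) = √(20970 + 378864) = √399834 = 3*√44426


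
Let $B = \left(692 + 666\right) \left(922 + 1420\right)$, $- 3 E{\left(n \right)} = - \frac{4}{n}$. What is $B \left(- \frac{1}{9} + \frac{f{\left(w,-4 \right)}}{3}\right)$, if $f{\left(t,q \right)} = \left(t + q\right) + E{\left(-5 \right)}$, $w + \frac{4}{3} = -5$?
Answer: $- \frac{521591504}{45} \approx -1.1591 \cdot 10^{7}$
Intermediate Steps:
$E{\left(n \right)} = \frac{4}{3 n}$ ($E{\left(n \right)} = - \frac{\left(-4\right) \frac{1}{n}}{3} = \frac{4}{3 n}$)
$w = - \frac{19}{3}$ ($w = - \frac{4}{3} - 5 = - \frac{19}{3} \approx -6.3333$)
$f{\left(t,q \right)} = - \frac{4}{15} + q + t$ ($f{\left(t,q \right)} = \left(t + q\right) + \frac{4}{3 \left(-5\right)} = \left(q + t\right) + \frac{4}{3} \left(- \frac{1}{5}\right) = \left(q + t\right) - \frac{4}{15} = - \frac{4}{15} + q + t$)
$B = 3180436$ ($B = 1358 \cdot 2342 = 3180436$)
$B \left(- \frac{1}{9} + \frac{f{\left(w,-4 \right)}}{3}\right) = 3180436 \left(- \frac{1}{9} + \frac{- \frac{4}{15} - 4 - \frac{19}{3}}{3}\right) = 3180436 \left(\left(-1\right) \frac{1}{9} - \frac{53}{15}\right) = 3180436 \left(- \frac{1}{9} - \frac{53}{15}\right) = 3180436 \left(- \frac{164}{45}\right) = - \frac{521591504}{45}$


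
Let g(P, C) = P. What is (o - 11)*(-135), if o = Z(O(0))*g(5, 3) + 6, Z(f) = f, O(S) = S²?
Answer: 675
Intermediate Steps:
o = 6 (o = 0²*5 + 6 = 0*5 + 6 = 0 + 6 = 6)
(o - 11)*(-135) = (6 - 11)*(-135) = -5*(-135) = 675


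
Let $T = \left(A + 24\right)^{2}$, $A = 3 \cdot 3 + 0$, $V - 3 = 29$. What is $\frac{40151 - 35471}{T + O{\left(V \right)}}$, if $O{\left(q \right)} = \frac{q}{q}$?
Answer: $\frac{468}{109} \approx 4.2936$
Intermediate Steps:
$V = 32$ ($V = 3 + 29 = 32$)
$O{\left(q \right)} = 1$
$A = 9$ ($A = 9 + 0 = 9$)
$T = 1089$ ($T = \left(9 + 24\right)^{2} = 33^{2} = 1089$)
$\frac{40151 - 35471}{T + O{\left(V \right)}} = \frac{40151 - 35471}{1089 + 1} = \frac{4680}{1090} = 4680 \cdot \frac{1}{1090} = \frac{468}{109}$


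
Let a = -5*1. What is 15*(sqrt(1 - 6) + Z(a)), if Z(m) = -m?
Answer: 75 + 15*I*sqrt(5) ≈ 75.0 + 33.541*I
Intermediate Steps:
a = -5
15*(sqrt(1 - 6) + Z(a)) = 15*(sqrt(1 - 6) - 1*(-5)) = 15*(sqrt(-5) + 5) = 15*(I*sqrt(5) + 5) = 15*(5 + I*sqrt(5)) = 75 + 15*I*sqrt(5)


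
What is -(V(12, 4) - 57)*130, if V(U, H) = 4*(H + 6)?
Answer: 2210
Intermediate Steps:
V(U, H) = 24 + 4*H (V(U, H) = 4*(6 + H) = 24 + 4*H)
-(V(12, 4) - 57)*130 = -((24 + 4*4) - 57)*130 = -((24 + 16) - 57)*130 = -(40 - 57)*130 = -(-17)*130 = -1*(-2210) = 2210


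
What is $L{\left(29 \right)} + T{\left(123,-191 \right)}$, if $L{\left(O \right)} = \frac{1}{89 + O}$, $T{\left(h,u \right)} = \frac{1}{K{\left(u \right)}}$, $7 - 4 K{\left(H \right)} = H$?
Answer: $\frac{335}{11682} \approx 0.028677$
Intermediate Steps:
$K{\left(H \right)} = \frac{7}{4} - \frac{H}{4}$
$T{\left(h,u \right)} = \frac{1}{\frac{7}{4} - \frac{u}{4}}$
$L{\left(29 \right)} + T{\left(123,-191 \right)} = \frac{1}{89 + 29} - \frac{4}{-7 - 191} = \frac{1}{118} - \frac{4}{-198} = \frac{1}{118} - - \frac{2}{99} = \frac{1}{118} + \frac{2}{99} = \frac{335}{11682}$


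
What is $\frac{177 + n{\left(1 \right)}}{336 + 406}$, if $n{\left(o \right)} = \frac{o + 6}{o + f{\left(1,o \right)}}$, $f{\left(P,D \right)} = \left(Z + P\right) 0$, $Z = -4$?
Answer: $\frac{92}{371} \approx 0.24798$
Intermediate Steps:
$f{\left(P,D \right)} = 0$ ($f{\left(P,D \right)} = \left(-4 + P\right) 0 = 0$)
$n{\left(o \right)} = \frac{6 + o}{o}$ ($n{\left(o \right)} = \frac{o + 6}{o + 0} = \frac{6 + o}{o}$)
$\frac{177 + n{\left(1 \right)}}{336 + 406} = \frac{177 + \frac{6 + 1}{1}}{336 + 406} = \frac{177 + 1 \cdot 7}{742} = \left(177 + 7\right) \frac{1}{742} = 184 \cdot \frac{1}{742} = \frac{92}{371}$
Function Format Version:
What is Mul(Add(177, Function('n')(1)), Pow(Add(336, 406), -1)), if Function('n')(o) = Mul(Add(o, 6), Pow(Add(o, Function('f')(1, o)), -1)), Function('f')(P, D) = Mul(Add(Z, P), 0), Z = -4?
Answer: Rational(92, 371) ≈ 0.24798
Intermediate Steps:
Function('f')(P, D) = 0 (Function('f')(P, D) = Mul(Add(-4, P), 0) = 0)
Function('n')(o) = Mul(Pow(o, -1), Add(6, o)) (Function('n')(o) = Mul(Add(o, 6), Pow(Add(o, 0), -1)) = Mul(Add(6, o), Pow(o, -1)) = Mul(Pow(o, -1), Add(6, o)))
Mul(Add(177, Function('n')(1)), Pow(Add(336, 406), -1)) = Mul(Add(177, Mul(Pow(1, -1), Add(6, 1))), Pow(Add(336, 406), -1)) = Mul(Add(177, Mul(1, 7)), Pow(742, -1)) = Mul(Add(177, 7), Rational(1, 742)) = Mul(184, Rational(1, 742)) = Rational(92, 371)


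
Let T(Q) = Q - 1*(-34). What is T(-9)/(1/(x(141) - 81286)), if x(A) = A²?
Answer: -1535125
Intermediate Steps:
T(Q) = 34 + Q (T(Q) = Q + 34 = 34 + Q)
T(-9)/(1/(x(141) - 81286)) = (34 - 9)/(1/(141² - 81286)) = 25/(1/(19881 - 81286)) = 25/(1/(-61405)) = 25/(-1/61405) = 25*(-61405) = -1535125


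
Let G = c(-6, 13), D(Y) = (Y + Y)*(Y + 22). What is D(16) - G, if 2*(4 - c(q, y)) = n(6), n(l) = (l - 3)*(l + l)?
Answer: 1230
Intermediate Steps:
n(l) = 2*l*(-3 + l) (n(l) = (-3 + l)*(2*l) = 2*l*(-3 + l))
c(q, y) = -14 (c(q, y) = 4 - 6*(-3 + 6) = 4 - 6*3 = 4 - ½*36 = 4 - 18 = -14)
D(Y) = 2*Y*(22 + Y) (D(Y) = (2*Y)*(22 + Y) = 2*Y*(22 + Y))
G = -14
D(16) - G = 2*16*(22 + 16) - 1*(-14) = 2*16*38 + 14 = 1216 + 14 = 1230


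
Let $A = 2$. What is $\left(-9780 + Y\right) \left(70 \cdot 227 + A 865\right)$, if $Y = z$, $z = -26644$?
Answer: $-641790880$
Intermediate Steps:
$Y = -26644$
$\left(-9780 + Y\right) \left(70 \cdot 227 + A 865\right) = \left(-9780 - 26644\right) \left(70 \cdot 227 + 2 \cdot 865\right) = - 36424 \left(15890 + 1730\right) = \left(-36424\right) 17620 = -641790880$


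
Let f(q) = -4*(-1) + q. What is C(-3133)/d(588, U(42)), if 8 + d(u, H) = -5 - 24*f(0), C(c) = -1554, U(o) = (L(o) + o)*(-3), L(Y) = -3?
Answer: 1554/109 ≈ 14.257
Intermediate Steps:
U(o) = 9 - 3*o (U(o) = (-3 + o)*(-3) = 9 - 3*o)
f(q) = 4 + q
d(u, H) = -109 (d(u, H) = -8 + (-5 - 24*(4 + 0)) = -8 + (-5 - 24*4) = -8 + (-5 - 96) = -8 - 101 = -109)
C(-3133)/d(588, U(42)) = -1554/(-109) = -1554*(-1/109) = 1554/109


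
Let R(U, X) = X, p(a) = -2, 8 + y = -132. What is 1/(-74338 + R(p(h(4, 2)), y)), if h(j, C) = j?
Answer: -1/74478 ≈ -1.3427e-5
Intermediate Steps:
y = -140 (y = -8 - 132 = -140)
1/(-74338 + R(p(h(4, 2)), y)) = 1/(-74338 - 140) = 1/(-74478) = -1/74478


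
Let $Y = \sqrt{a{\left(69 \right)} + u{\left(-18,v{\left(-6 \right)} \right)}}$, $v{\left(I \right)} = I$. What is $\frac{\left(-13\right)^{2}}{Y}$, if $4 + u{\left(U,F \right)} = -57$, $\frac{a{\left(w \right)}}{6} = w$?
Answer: $\frac{169 \sqrt{353}}{353} \approx 8.995$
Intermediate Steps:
$a{\left(w \right)} = 6 w$
$u{\left(U,F \right)} = -61$ ($u{\left(U,F \right)} = -4 - 57 = -61$)
$Y = \sqrt{353}$ ($Y = \sqrt{6 \cdot 69 - 61} = \sqrt{414 - 61} = \sqrt{353} \approx 18.788$)
$\frac{\left(-13\right)^{2}}{Y} = \frac{\left(-13\right)^{2}}{\sqrt{353}} = 169 \frac{\sqrt{353}}{353} = \frac{169 \sqrt{353}}{353}$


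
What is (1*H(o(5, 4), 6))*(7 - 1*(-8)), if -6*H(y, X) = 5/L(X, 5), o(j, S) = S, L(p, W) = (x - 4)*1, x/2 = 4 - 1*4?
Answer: 25/8 ≈ 3.1250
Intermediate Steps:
x = 0 (x = 2*(4 - 1*4) = 2*(4 - 4) = 2*0 = 0)
L(p, W) = -4 (L(p, W) = (0 - 4)*1 = -4*1 = -4)
H(y, X) = 5/24 (H(y, X) = -5/(6*(-4)) = -5*(-1)/(6*4) = -1/6*(-5/4) = 5/24)
(1*H(o(5, 4), 6))*(7 - 1*(-8)) = (1*(5/24))*(7 - 1*(-8)) = 5*(7 + 8)/24 = (5/24)*15 = 25/8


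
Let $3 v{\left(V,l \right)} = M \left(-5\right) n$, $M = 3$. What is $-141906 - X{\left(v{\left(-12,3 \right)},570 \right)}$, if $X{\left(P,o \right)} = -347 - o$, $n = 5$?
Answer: $-140989$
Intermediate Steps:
$v{\left(V,l \right)} = -25$ ($v{\left(V,l \right)} = \frac{3 \left(-5\right) 5}{3} = \frac{\left(-15\right) 5}{3} = \frac{1}{3} \left(-75\right) = -25$)
$-141906 - X{\left(v{\left(-12,3 \right)},570 \right)} = -141906 - \left(-347 - 570\right) = -141906 - -917 = -141906 + 917 = -140989$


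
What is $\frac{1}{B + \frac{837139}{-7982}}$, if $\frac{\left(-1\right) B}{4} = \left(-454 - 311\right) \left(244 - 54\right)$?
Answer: $\frac{7982}{4639897661} \approx 1.7203 \cdot 10^{-6}$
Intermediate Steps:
$B = 581400$ ($B = - 4 \left(-454 - 311\right) \left(244 - 54\right) = - 4 \left(\left(-765\right) 190\right) = \left(-4\right) \left(-145350\right) = 581400$)
$\frac{1}{B + \frac{837139}{-7982}} = \frac{1}{581400 + \frac{837139}{-7982}} = \frac{1}{581400 + 837139 \left(- \frac{1}{7982}\right)} = \frac{1}{581400 - \frac{837139}{7982}} = \frac{1}{\frac{4639897661}{7982}} = \frac{7982}{4639897661}$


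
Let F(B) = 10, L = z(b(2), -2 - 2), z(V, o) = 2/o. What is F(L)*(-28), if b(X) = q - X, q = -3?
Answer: -280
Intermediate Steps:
b(X) = -3 - X
L = -½ (L = 2/(-2 - 2) = 2/(-4) = 2*(-¼) = -½ ≈ -0.50000)
F(L)*(-28) = 10*(-28) = -280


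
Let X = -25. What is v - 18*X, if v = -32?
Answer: 418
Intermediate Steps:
v - 18*X = -32 - 18*(-25) = -32 + 450 = 418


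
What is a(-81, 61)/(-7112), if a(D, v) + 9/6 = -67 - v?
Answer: 37/2032 ≈ 0.018209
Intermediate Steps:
a(D, v) = -137/2 - v (a(D, v) = -3/2 + (-67 - v) = -137/2 - v)
a(-81, 61)/(-7112) = (-137/2 - 1*61)/(-7112) = (-137/2 - 61)*(-1/7112) = -259/2*(-1/7112) = 37/2032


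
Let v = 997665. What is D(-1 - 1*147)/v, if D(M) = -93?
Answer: -31/332555 ≈ -9.3218e-5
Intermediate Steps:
D(-1 - 1*147)/v = -93/997665 = -93*1/997665 = -31/332555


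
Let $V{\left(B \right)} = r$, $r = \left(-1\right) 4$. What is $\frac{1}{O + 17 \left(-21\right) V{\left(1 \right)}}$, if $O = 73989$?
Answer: $\frac{1}{75417} \approx 1.326 \cdot 10^{-5}$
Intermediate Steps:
$r = -4$
$V{\left(B \right)} = -4$
$\frac{1}{O + 17 \left(-21\right) V{\left(1 \right)}} = \frac{1}{73989 + 17 \left(-21\right) \left(-4\right)} = \frac{1}{73989 - -1428} = \frac{1}{73989 + 1428} = \frac{1}{75417}$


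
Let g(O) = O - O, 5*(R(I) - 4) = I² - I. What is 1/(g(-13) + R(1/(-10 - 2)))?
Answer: 720/2893 ≈ 0.24888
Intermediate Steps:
R(I) = 4 - I/5 + I²/5 (R(I) = 4 + (I² - I)/5 = 4 + (-I/5 + I²/5) = 4 - I/5 + I²/5)
g(O) = 0
1/(g(-13) + R(1/(-10 - 2))) = 1/(0 + (4 - 1/(5*(-10 - 2)) + (1/(-10 - 2))²/5)) = 1/(0 + (4 - ⅕/(-12) + (1/(-12))²/5)) = 1/(0 + (4 - ⅕*(-1/12) + (-1/12)²/5)) = 1/(0 + (4 + 1/60 + (⅕)*(1/144))) = 1/(0 + (4 + 1/60 + 1/720)) = 1/(0 + 2893/720) = 1/(2893/720) = 720/2893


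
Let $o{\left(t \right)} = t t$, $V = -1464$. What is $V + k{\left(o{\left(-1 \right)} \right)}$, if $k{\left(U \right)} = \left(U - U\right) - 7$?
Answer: $-1471$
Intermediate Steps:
$o{\left(t \right)} = t^{2}$
$k{\left(U \right)} = -7$ ($k{\left(U \right)} = 0 - 7 = -7$)
$V + k{\left(o{\left(-1 \right)} \right)} = -1464 - 7 = -1471$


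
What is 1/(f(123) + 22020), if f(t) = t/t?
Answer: 1/22021 ≈ 4.5411e-5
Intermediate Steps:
f(t) = 1
1/(f(123) + 22020) = 1/(1 + 22020) = 1/22021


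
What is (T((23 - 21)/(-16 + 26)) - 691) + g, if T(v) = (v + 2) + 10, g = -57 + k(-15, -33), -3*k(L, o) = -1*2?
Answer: -11027/15 ≈ -735.13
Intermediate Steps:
k(L, o) = 2/3 (k(L, o) = -(-1)*2/3 = -1/3*(-2) = 2/3)
g = -169/3 (g = -57 + 2/3 = -169/3 ≈ -56.333)
T(v) = 12 + v (T(v) = (2 + v) + 10 = 12 + v)
(T((23 - 21)/(-16 + 26)) - 691) + g = ((12 + (23 - 21)/(-16 + 26)) - 691) - 169/3 = ((12 + 2/10) - 691) - 169/3 = ((12 + 2*(1/10)) - 691) - 169/3 = ((12 + 1/5) - 691) - 169/3 = (61/5 - 691) - 169/3 = -3394/5 - 169/3 = -11027/15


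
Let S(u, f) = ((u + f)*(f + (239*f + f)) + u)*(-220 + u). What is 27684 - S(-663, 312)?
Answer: -23305039881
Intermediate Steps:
S(u, f) = (-220 + u)*(u + 241*f*(f + u)) (S(u, f) = ((f + u)*(f + 240*f) + u)*(-220 + u) = ((f + u)*(241*f) + u)*(-220 + u) = (241*f*(f + u) + u)*(-220 + u) = (u + 241*f*(f + u))*(-220 + u) = (-220 + u)*(u + 241*f*(f + u)))
27684 - S(-663, 312) = 27684 - ((-663)**2 - 53020*312**2 - 220*(-663) - 53020*312*(-663) + 241*312*(-663)**2 + 241*(-663)*312**2) = 27684 - (439569 - 53020*97344 + 145860 + 10967505120 + 241*312*439569 + 241*(-663)*97344) = 27684 - (439569 - 5161178880 + 145860 + 10967505120 + 33052072248 - 15553916352) = 27684 - 1*23305067565 = 27684 - 23305067565 = -23305039881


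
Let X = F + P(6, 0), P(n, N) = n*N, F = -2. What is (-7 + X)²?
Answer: 81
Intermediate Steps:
P(n, N) = N*n
X = -2 (X = -2 + 0*6 = -2 + 0 = -2)
(-7 + X)² = (-7 - 2)² = (-9)² = 81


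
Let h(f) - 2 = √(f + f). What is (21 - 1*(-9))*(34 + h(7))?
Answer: 1080 + 30*√14 ≈ 1192.3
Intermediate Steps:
h(f) = 2 + √2*√f (h(f) = 2 + √(f + f) = 2 + √(2*f) = 2 + √2*√f)
(21 - 1*(-9))*(34 + h(7)) = (21 - 1*(-9))*(34 + (2 + √2*√7)) = (21 + 9)*(34 + (2 + √14)) = 30*(36 + √14) = 1080 + 30*√14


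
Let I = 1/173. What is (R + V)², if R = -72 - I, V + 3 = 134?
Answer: 104162436/29929 ≈ 3480.3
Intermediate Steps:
V = 131 (V = -3 + 134 = 131)
I = 1/173 ≈ 0.0057803
R = -12457/173 (R = -72 - 1*1/173 = -72 - 1/173 = -12457/173 ≈ -72.006)
(R + V)² = (-12457/173 + 131)² = (10206/173)² = 104162436/29929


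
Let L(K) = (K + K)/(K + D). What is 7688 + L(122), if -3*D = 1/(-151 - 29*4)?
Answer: 751489868/97723 ≈ 7690.0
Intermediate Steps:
D = 1/801 (D = -1/(3*(-151 - 29*4)) = -1/(3*(-151 - 116)) = -1/3/(-267) = -1/3*(-1/267) = 1/801 ≈ 0.0012484)
L(K) = 2*K/(1/801 + K) (L(K) = (K + K)/(K + 1/801) = (2*K)/(1/801 + K) = 2*K/(1/801 + K))
7688 + L(122) = 7688 + 1602*122/(1 + 801*122) = 7688 + 1602*122/(1 + 97722) = 7688 + 1602*122/97723 = 7688 + 1602*122*(1/97723) = 7688 + 195444/97723 = 751489868/97723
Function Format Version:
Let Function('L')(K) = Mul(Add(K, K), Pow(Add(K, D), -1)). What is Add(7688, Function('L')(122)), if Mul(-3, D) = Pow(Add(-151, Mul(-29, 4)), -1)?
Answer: Rational(751489868, 97723) ≈ 7690.0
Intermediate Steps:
D = Rational(1, 801) (D = Mul(Rational(-1, 3), Pow(Add(-151, Mul(-29, 4)), -1)) = Mul(Rational(-1, 3), Pow(Add(-151, -116), -1)) = Mul(Rational(-1, 3), Pow(-267, -1)) = Mul(Rational(-1, 3), Rational(-1, 267)) = Rational(1, 801) ≈ 0.0012484)
Function('L')(K) = Mul(2, K, Pow(Add(Rational(1, 801), K), -1)) (Function('L')(K) = Mul(Add(K, K), Pow(Add(K, Rational(1, 801)), -1)) = Mul(Mul(2, K), Pow(Add(Rational(1, 801), K), -1)) = Mul(2, K, Pow(Add(Rational(1, 801), K), -1)))
Add(7688, Function('L')(122)) = Add(7688, Mul(1602, 122, Pow(Add(1, Mul(801, 122)), -1))) = Add(7688, Mul(1602, 122, Pow(Add(1, 97722), -1))) = Add(7688, Mul(1602, 122, Pow(97723, -1))) = Add(7688, Mul(1602, 122, Rational(1, 97723))) = Add(7688, Rational(195444, 97723)) = Rational(751489868, 97723)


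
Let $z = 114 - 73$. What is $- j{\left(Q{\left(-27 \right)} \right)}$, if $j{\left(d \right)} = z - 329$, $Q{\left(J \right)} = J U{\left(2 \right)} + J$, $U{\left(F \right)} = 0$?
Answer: $288$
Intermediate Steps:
$Q{\left(J \right)} = J$ ($Q{\left(J \right)} = J 0 + J = 0 + J = J$)
$z = 41$ ($z = 114 - 73 = 41$)
$j{\left(d \right)} = -288$ ($j{\left(d \right)} = 41 - 329 = -288$)
$- j{\left(Q{\left(-27 \right)} \right)} = \left(-1\right) \left(-288\right) = 288$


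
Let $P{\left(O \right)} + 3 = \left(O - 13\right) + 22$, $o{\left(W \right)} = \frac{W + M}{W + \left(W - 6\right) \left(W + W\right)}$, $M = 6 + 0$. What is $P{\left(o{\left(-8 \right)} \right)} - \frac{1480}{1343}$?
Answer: $\frac{709081}{145044} \approx 4.8887$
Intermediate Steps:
$M = 6$
$o{\left(W \right)} = \frac{6 + W}{W + 2 W \left(-6 + W\right)}$ ($o{\left(W \right)} = \frac{W + 6}{W + \left(W - 6\right) \left(W + W\right)} = \frac{6 + W}{W + \left(-6 + W\right) 2 W} = \frac{6 + W}{W + 2 W \left(-6 + W\right)}$)
$P{\left(O \right)} = 6 + O$ ($P{\left(O \right)} = -3 + \left(\left(O - 13\right) + 22\right) = -3 + \left(\left(-13 + O\right) + 22\right) = -3 + \left(9 + O\right) = 6 + O$)
$P{\left(o{\left(-8 \right)} \right)} - \frac{1480}{1343} = \left(6 + \frac{6 - 8}{\left(-8\right) \left(-11 + 2 \left(-8\right)\right)}\right) - \frac{1480}{1343} = \left(6 - \frac{1}{8} \frac{1}{-11 - 16} \left(-2\right)\right) - 1480 \cdot \frac{1}{1343} = \left(6 - \frac{1}{8} \frac{1}{-27} \left(-2\right)\right) - \frac{1480}{1343} = \left(6 - \left(- \frac{1}{216}\right) \left(-2\right)\right) - \frac{1480}{1343} = \left(6 - \frac{1}{108}\right) - \frac{1480}{1343} = \frac{647}{108} - \frac{1480}{1343} = \frac{709081}{145044}$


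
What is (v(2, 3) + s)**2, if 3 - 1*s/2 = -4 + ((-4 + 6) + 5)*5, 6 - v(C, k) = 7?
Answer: 3249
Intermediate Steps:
v(C, k) = -1 (v(C, k) = 6 - 1*7 = 6 - 7 = -1)
s = -56 (s = 6 - 2*(-4 + ((-4 + 6) + 5)*5) = 6 - 2*(-4 + (2 + 5)*5) = 6 - 2*(-4 + 7*5) = 6 - 2*(-4 + 35) = 6 - 2*31 = 6 - 62 = -56)
(v(2, 3) + s)**2 = (-1 - 56)**2 = (-57)**2 = 3249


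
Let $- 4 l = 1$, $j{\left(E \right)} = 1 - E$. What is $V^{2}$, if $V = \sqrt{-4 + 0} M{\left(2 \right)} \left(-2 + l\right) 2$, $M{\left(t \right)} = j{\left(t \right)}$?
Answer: $-81$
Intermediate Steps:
$M{\left(t \right)} = 1 - t$
$l = - \frac{1}{4}$ ($l = \left(- \frac{1}{4}\right) 1 = - \frac{1}{4} \approx -0.25$)
$V = 9 i$ ($V = \sqrt{-4 + 0} \left(1 - 2\right) \left(-2 - \frac{1}{4}\right) 2 = \sqrt{-4} \left(1 - 2\right) \left(\left(- \frac{9}{4}\right) 2\right) = 2 i \left(-1\right) \left(- \frac{9}{2}\right) = - 2 i \left(- \frac{9}{2}\right) = 9 i \approx 9.0 i$)
$V^{2} = \left(9 i\right)^{2} = -81$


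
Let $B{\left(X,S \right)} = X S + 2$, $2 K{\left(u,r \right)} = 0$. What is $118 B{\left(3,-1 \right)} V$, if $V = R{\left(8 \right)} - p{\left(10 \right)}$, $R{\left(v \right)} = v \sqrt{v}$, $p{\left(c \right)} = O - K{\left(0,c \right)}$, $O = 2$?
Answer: $236 - 1888 \sqrt{2} \approx -2434.0$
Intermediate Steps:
$K{\left(u,r \right)} = 0$ ($K{\left(u,r \right)} = \frac{1}{2} \cdot 0 = 0$)
$B{\left(X,S \right)} = 2 + S X$ ($B{\left(X,S \right)} = S X + 2 = 2 + S X$)
$p{\left(c \right)} = 2$ ($p{\left(c \right)} = 2 - 0 = 2 + 0 = 2$)
$R{\left(v \right)} = v^{\frac{3}{2}}$
$V = -2 + 16 \sqrt{2}$ ($V = 8^{\frac{3}{2}} - 2 = 16 \sqrt{2} - 2 = -2 + 16 \sqrt{2} \approx 20.627$)
$118 B{\left(3,-1 \right)} V = 118 \left(2 - 3\right) \left(-2 + 16 \sqrt{2}\right) = 118 \left(-1\right) \left(-2 + 16 \sqrt{2}\right) = - 118 \left(-2 + 16 \sqrt{2}\right) = 236 - 1888 \sqrt{2}$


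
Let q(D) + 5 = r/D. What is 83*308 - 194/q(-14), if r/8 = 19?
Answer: 2838962/111 ≈ 25576.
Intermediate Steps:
r = 152 (r = 8*19 = 152)
q(D) = -5 + 152/D
83*308 - 194/q(-14) = 83*308 - 194/(-5 + 152/(-14)) = 25564 - 194/(-5 + 152*(-1/14)) = 25564 - 194/(-5 - 76/7) = 25564 - 194/(-111/7) = 25564 - 194*(-7/111) = 25564 + 1358/111 = 2838962/111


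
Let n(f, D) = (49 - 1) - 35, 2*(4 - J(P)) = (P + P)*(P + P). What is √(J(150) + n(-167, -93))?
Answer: I*√44983 ≈ 212.09*I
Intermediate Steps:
J(P) = 4 - 2*P² (J(P) = 4 - (P + P)*(P + P)/2 = 4 - 2*P*2*P/2 = 4 - 2*P²)
n(f, D) = 13 (n(f, D) = 48 - 35 = 13)
√(J(150) + n(-167, -93)) = √((4 - 2*150²) + 13) = √((4 - 2*22500) + 13) = √((4 - 45000) + 13) = √(-44996 + 13) = √(-44983) = I*√44983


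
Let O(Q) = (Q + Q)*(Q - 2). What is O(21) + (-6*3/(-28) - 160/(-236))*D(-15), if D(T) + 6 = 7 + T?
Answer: 45991/59 ≈ 779.51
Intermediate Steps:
D(T) = 1 + T (D(T) = -6 + (7 + T) = 1 + T)
O(Q) = 2*Q*(-2 + Q) (O(Q) = (2*Q)*(-2 + Q) = 2*Q*(-2 + Q))
O(21) + (-6*3/(-28) - 160/(-236))*D(-15) = 2*21*(-2 + 21) + (-6*3/(-28) - 160/(-236))*(1 - 15) = 2*21*19 + (-18*(-1/28) - 160*(-1/236))*(-14) = 798 + (9/14 + 40/59)*(-14) = 798 + (1091/826)*(-14) = 798 - 1091/59 = 45991/59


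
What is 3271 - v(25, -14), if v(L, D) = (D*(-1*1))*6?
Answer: 3187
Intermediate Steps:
v(L, D) = -6*D (v(L, D) = (D*(-1))*6 = -D*6 = -6*D)
3271 - v(25, -14) = 3271 - (-6)*(-14) = 3271 - 1*84 = 3271 - 84 = 3187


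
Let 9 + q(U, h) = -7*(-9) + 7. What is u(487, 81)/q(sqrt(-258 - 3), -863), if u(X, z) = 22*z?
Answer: 1782/61 ≈ 29.213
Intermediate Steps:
q(U, h) = 61 (q(U, h) = -9 + (-7*(-9) + 7) = -9 + (63 + 7) = -9 + 70 = 61)
u(487, 81)/q(sqrt(-258 - 3), -863) = (22*81)/61 = 1782*(1/61) = 1782/61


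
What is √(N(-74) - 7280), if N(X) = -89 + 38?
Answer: I*√7331 ≈ 85.621*I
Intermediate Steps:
N(X) = -51
√(N(-74) - 7280) = √(-51 - 7280) = √(-7331) = I*√7331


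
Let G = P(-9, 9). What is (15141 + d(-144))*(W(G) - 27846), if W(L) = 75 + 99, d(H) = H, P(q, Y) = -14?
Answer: -414996984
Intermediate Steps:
G = -14
W(L) = 174
(15141 + d(-144))*(W(G) - 27846) = (15141 - 144)*(174 - 27846) = 14997*(-27672) = -414996984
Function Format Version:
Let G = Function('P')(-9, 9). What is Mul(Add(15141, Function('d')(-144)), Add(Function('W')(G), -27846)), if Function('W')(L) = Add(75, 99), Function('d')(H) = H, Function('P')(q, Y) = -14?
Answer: -414996984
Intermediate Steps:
G = -14
Function('W')(L) = 174
Mul(Add(15141, Function('d')(-144)), Add(Function('W')(G), -27846)) = Mul(Add(15141, -144), Add(174, -27846)) = Mul(14997, -27672) = -414996984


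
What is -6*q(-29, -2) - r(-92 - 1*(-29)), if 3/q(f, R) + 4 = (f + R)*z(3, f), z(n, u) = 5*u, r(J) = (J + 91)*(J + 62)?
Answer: 13970/499 ≈ 27.996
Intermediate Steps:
r(J) = (62 + J)*(91 + J) (r(J) = (91 + J)*(62 + J) = (62 + J)*(91 + J))
q(f, R) = 3/(-4 + 5*f*(R + f)) (q(f, R) = 3/(-4 + (f + R)*(5*f)) = 3/(-4 + (R + f)*(5*f)) = 3/(-4 + 5*f*(R + f)))
-6*q(-29, -2) - r(-92 - 1*(-29)) = -18/(-4 + 5*(-29)² + 5*(-2)*(-29)) - (5642 + (-92 - 1*(-29))² + 153*(-92 - 1*(-29))) = -18/(-4 + 5*841 + 290) - (5642 + (-92 + 29)² + 153*(-92 + 29)) = -18/(-4 + 4205 + 290) - (5642 + (-63)² + 153*(-63)) = -18/4491 - (5642 + 3969 - 9639) = -18/4491 - 1*(-28) = -6*1/1497 + 28 = -2/499 + 28 = 13970/499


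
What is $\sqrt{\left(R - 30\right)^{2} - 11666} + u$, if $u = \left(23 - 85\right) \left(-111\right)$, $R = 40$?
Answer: $6882 + i \sqrt{11566} \approx 6882.0 + 107.55 i$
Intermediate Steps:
$u = 6882$ ($u = \left(-62\right) \left(-111\right) = 6882$)
$\sqrt{\left(R - 30\right)^{2} - 11666} + u = \sqrt{\left(40 - 30\right)^{2} - 11666} + 6882 = \sqrt{10^{2} - 11666} + 6882 = \sqrt{100 - 11666} + 6882 = \sqrt{-11566} + 6882 = i \sqrt{11566} + 6882 = 6882 + i \sqrt{11566}$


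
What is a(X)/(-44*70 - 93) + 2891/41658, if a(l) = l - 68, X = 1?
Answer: 11964229/132180834 ≈ 0.090514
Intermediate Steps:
a(l) = -68 + l
a(X)/(-44*70 - 93) + 2891/41658 = (-68 + 1)/(-44*70 - 93) + 2891/41658 = -67/(-3080 - 93) + 2891*(1/41658) = -67/(-3173) + 2891/41658 = -67*(-1/3173) + 2891/41658 = 67/3173 + 2891/41658 = 11964229/132180834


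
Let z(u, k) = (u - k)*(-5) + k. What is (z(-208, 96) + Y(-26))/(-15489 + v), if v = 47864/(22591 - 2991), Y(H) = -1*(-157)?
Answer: -4343850/37942067 ≈ -0.11449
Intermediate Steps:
Y(H) = 157
v = 5983/2450 (v = 47864/19600 = 47864*(1/19600) = 5983/2450 ≈ 2.4420)
z(u, k) = -5*u + 6*k (z(u, k) = (-5*u + 5*k) + k = -5*u + 6*k)
(z(-208, 96) + Y(-26))/(-15489 + v) = ((-5*(-208) + 6*96) + 157)/(-15489 + 5983/2450) = ((1040 + 576) + 157)/(-37942067/2450) = (1616 + 157)*(-2450/37942067) = 1773*(-2450/37942067) = -4343850/37942067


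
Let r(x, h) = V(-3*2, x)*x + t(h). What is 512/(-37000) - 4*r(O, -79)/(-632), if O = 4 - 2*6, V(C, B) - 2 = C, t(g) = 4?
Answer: 78194/365375 ≈ 0.21401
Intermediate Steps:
V(C, B) = 2 + C
O = -8 (O = 4 - 12 = -8)
r(x, h) = 4 - 4*x (r(x, h) = (2 - 3*2)*x + 4 = (2 - 6)*x + 4 = -4*x + 4 = 4 - 4*x)
512/(-37000) - 4*r(O, -79)/(-632) = 512/(-37000) - 4*(4 - 4*(-8))/(-632) = 512*(-1/37000) - 4*(4 + 32)*(-1/632) = -64/4625 - 4*36*(-1/632) = -64/4625 - 144*(-1/632) = -64/4625 + 18/79 = 78194/365375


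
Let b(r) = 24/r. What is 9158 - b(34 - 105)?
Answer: 650242/71 ≈ 9158.3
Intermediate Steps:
9158 - b(34 - 105) = 9158 - 24/(34 - 105) = 9158 - 24/(-71) = 9158 - 24*(-1)/71 = 9158 - 1*(-24/71) = 9158 + 24/71 = 650242/71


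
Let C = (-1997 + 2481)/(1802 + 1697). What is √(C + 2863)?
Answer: √35053405379/3499 ≈ 53.508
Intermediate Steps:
C = 484/3499 ≈ 0.13833
√(C + 2863) = √(484/3499 + 2863) = √(10018121/3499) = √35053405379/3499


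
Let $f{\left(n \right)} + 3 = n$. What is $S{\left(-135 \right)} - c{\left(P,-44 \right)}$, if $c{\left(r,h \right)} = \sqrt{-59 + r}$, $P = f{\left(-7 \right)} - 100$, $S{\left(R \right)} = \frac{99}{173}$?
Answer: $\frac{99}{173} - 13 i \approx 0.57225 - 13.0 i$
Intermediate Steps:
$f{\left(n \right)} = -3 + n$
$S{\left(R \right)} = \frac{99}{173}$ ($S{\left(R \right)} = 99 \cdot \frac{1}{173} = \frac{99}{173}$)
$P = -110$ ($P = \left(-3 - 7\right) - 100 = -10 - 100 = -110$)
$S{\left(-135 \right)} - c{\left(P,-44 \right)} = \frac{99}{173} - \sqrt{-59 - 110} = \frac{99}{173} - \sqrt{-169} = \frac{99}{173} - 13 i$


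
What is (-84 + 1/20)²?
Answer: 2819041/400 ≈ 7047.6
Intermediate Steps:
(-84 + 1/20)² = (-1679/20)² = 2819041/400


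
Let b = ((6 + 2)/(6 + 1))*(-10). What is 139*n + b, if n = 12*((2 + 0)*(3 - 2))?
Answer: 23272/7 ≈ 3324.6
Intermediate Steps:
b = -80/7 (b = (8/7)*(-10) = -80/7 ≈ -11.429)
n = 24 (n = 12*(2*1) = 12*2 = 24)
139*n + b = 139*24 - 80/7 = 3336 - 80/7 = 23272/7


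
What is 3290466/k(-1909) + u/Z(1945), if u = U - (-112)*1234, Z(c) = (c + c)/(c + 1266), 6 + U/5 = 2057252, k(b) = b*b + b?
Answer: 10160054897505353/1180735590 ≈ 8.6048e+6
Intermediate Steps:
k(b) = b + b**2 (k(b) = b**2 + b = b + b**2)
U = 10286230 (U = -30 + 5*2057252 = -30 + 10286260 = 10286230)
Z(c) = 2*c/(1266 + c) (Z(c) = (2*c)/(1266 + c) = 2*c/(1266 + c))
u = 10424438 (u = 10286230 - (-112)*1234 = 10286230 - 1*(-138208) = 10286230 + 138208 = 10424438)
3290466/k(-1909) + u/Z(1945) = 3290466/((-1909*(1 - 1909))) + 10424438/((2*1945/(1266 + 1945))) = 3290466/((-1909*(-1908))) + 10424438/((2*1945/3211)) = 3290466/3642372 + 10424438/((2*1945*(1/3211))) = 3290466*(1/3642372) + 10424438/(3890/3211) = 548411/607062 + 10424438*(3211/3890) = 548411/607062 + 16736435209/1945 = 10160054897505353/1180735590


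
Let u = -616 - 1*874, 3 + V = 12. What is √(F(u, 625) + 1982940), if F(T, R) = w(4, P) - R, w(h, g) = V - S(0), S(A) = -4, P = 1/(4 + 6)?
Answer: 2*√495582 ≈ 1408.0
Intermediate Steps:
V = 9 (V = -3 + 12 = 9)
P = ⅒ (P = 1/10 = ⅒ ≈ 0.10000)
w(h, g) = 13 (w(h, g) = 9 - 1*(-4) = 9 + 4 = 13)
u = -1490 (u = -616 - 874 = -1490)
F(T, R) = 13 - R
√(F(u, 625) + 1982940) = √((13 - 1*625) + 1982940) = √((13 - 625) + 1982940) = √(-612 + 1982940) = √1982328 = 2*√495582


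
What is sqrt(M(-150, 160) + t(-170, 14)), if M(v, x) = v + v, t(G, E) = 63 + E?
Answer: I*sqrt(223) ≈ 14.933*I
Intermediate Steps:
M(v, x) = 2*v
sqrt(M(-150, 160) + t(-170, 14)) = sqrt(2*(-150) + (63 + 14)) = sqrt(-300 + 77) = sqrt(-223) = I*sqrt(223)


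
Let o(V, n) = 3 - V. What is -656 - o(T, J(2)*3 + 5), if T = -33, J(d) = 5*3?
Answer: -692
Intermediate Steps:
J(d) = 15
-656 - o(T, J(2)*3 + 5) = -656 - (3 - 1*(-33)) = -656 - (3 + 33) = -656 - 1*36 = -656 - 36 = -692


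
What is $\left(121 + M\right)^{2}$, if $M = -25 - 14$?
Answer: $6724$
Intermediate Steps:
$M = -39$
$\left(121 + M\right)^{2} = \left(121 - 39\right)^{2} = 82^{2} = 6724$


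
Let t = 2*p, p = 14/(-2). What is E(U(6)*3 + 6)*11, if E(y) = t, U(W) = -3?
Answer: -154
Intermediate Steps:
p = -7 (p = 14*(-1/2) = -7)
t = -14 (t = 2*(-7) = -14)
E(y) = -14
E(U(6)*3 + 6)*11 = -14*11 = -154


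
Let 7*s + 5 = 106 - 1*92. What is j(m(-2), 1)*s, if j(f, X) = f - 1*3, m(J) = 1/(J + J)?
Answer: -117/28 ≈ -4.1786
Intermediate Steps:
s = 9/7 (s = -5/7 + (106 - 1*92)/7 = -5/7 + (106 - 92)/7 = -5/7 + (⅐)*14 = -5/7 + 2 = 9/7 ≈ 1.2857)
m(J) = 1/(2*J)
j(f, X) = -3 + f (j(f, X) = f - 3 = -3 + f)
j(m(-2), 1)*s = (-3 + (½)/(-2))*(9/7) = (-3 + (½)*(-½))*(9/7) = (-3 - ¼)*(9/7) = -13/4*9/7 = -117/28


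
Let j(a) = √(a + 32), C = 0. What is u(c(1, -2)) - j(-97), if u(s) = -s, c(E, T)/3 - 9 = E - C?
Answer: -30 - I*√65 ≈ -30.0 - 8.0623*I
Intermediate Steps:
c(E, T) = 27 + 3*E (c(E, T) = 27 + 3*(E - 1*0) = 27 + 3*(E + 0) = 27 + 3*E)
j(a) = √(32 + a)
u(c(1, -2)) - j(-97) = -(27 + 3*1) - √(32 - 97) = -(27 + 3) - √(-65) = -1*30 - I*√65 = -30 - I*√65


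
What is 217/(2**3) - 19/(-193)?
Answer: 42033/1544 ≈ 27.223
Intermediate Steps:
217/(2**3) - 19/(-193) = 217/8 - 19*(-1/193) = 217*(1/8) + 19/193 = 217/8 + 19/193 = 42033/1544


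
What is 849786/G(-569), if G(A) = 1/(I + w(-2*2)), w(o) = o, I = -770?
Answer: -657734364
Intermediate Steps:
G(A) = -1/774 (G(A) = 1/(-770 - 2*2) = 1/(-770 - 4) = 1/(-774) = -1/774)
849786/G(-569) = 849786/(-1/774) = 849786*(-774) = -657734364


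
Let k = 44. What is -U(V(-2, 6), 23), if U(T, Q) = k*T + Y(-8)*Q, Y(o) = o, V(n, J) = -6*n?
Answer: -344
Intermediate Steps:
U(T, Q) = -8*Q + 44*T (U(T, Q) = 44*T - 8*Q = -8*Q + 44*T)
-U(V(-2, 6), 23) = -(-8*23 + 44*(-6*(-2))) = -(-184 + 44*12) = -(-184 + 528) = -1*344 = -344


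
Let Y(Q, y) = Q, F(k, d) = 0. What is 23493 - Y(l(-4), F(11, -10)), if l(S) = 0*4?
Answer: 23493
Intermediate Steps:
l(S) = 0
23493 - Y(l(-4), F(11, -10)) = 23493 - 1*0 = 23493 + 0 = 23493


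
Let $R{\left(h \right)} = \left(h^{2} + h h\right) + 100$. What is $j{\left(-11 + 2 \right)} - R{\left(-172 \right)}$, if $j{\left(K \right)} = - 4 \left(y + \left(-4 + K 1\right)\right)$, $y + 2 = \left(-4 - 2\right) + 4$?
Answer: $-59200$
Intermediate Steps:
$y = -4$ ($y = -2 + \left(\left(-4 - 2\right) + 4\right) = -2 + \left(-6 + 4\right) = -2 - 2 = -4$)
$R{\left(h \right)} = 100 + 2 h^{2}$ ($R{\left(h \right)} = \left(h^{2} + h^{2}\right) + 100 = 2 h^{2} + 100 = 100 + 2 h^{2}$)
$j{\left(K \right)} = 32 - 4 K$ ($j{\left(K \right)} = - 4 \left(-4 + \left(-4 + K 1\right)\right) = - 4 \left(-4 + \left(-4 + K\right)\right) = - 4 \left(-8 + K\right) = 32 - 4 K$)
$j{\left(-11 + 2 \right)} - R{\left(-172 \right)} = \left(32 - 4 \left(-11 + 2\right)\right) - \left(100 + 2 \left(-172\right)^{2}\right) = \left(32 - -36\right) - \left(100 + 2 \cdot 29584\right) = \left(32 + 36\right) - \left(100 + 59168\right) = 68 - 59268 = -59200$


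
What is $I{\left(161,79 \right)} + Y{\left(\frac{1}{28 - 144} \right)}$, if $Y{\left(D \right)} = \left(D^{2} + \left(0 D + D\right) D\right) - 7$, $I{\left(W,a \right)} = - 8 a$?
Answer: $- \frac{4299191}{6728} \approx -639.0$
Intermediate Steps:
$Y{\left(D \right)} = -7 + 2 D^{2}$ ($Y{\left(D \right)} = \left(D^{2} + \left(0 + D\right) D\right) - 7 = \left(D^{2} + D D\right) - 7 = \left(D^{2} + D^{2}\right) - 7 = 2 D^{2} - 7 = -7 + 2 D^{2}$)
$I{\left(161,79 \right)} + Y{\left(\frac{1}{28 - 144} \right)} = \left(-8\right) 79 - \left(7 - 2 \left(\frac{1}{28 - 144}\right)^{2}\right) = -632 - \left(7 - 2 \left(\frac{1}{-116}\right)^{2}\right) = -632 - \left(7 - 2 \left(- \frac{1}{116}\right)^{2}\right) = -632 + \left(-7 + 2 \cdot \frac{1}{13456}\right) = -632 + \left(-7 + \frac{1}{6728}\right) = -632 - \frac{47095}{6728} = - \frac{4299191}{6728}$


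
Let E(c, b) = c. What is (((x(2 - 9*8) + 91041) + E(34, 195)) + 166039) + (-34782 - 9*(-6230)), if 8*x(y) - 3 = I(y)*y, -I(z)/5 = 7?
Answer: 2229669/8 ≈ 2.7871e+5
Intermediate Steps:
I(z) = -35 (I(z) = -5*7 = -35)
x(y) = 3/8 - 35*y/8 (x(y) = 3/8 + (-35*y)/8 = 3/8 - 35*y/8)
(((x(2 - 9*8) + 91041) + E(34, 195)) + 166039) + (-34782 - 9*(-6230)) = ((((3/8 - 35*(2 - 9*8)/8) + 91041) + 34) + 166039) + (-34782 - 9*(-6230)) = ((((3/8 - 35*(2 - 72)/8) + 91041) + 34) + 166039) + (-34782 + 56070) = ((((3/8 - 35/8*(-70)) + 91041) + 34) + 166039) + 21288 = ((((3/8 + 1225/4) + 91041) + 34) + 166039) + 21288 = (((2453/8 + 91041) + 34) + 166039) + 21288 = ((730781/8 + 34) + 166039) + 21288 = (731053/8 + 166039) + 21288 = 2059365/8 + 21288 = 2229669/8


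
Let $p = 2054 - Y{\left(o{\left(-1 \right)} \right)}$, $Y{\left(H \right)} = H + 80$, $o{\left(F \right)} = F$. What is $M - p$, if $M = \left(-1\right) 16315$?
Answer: $-18290$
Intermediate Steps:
$Y{\left(H \right)} = 80 + H$
$M = -16315$
$p = 1975$ ($p = 2054 - \left(80 - 1\right) = 2054 - 79 = 1975$)
$M - p = -16315 - 1975 = -18290$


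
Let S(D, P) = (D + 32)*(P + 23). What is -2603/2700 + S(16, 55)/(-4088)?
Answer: -2593733/1379700 ≈ -1.8799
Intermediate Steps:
S(D, P) = (23 + P)*(32 + D) (S(D, P) = (32 + D)*(23 + P) = (23 + P)*(32 + D))
-2603/2700 + S(16, 55)/(-4088) = -2603/2700 + (736 + 23*16 + 32*55 + 16*55)/(-4088) = -2603*1/2700 + (736 + 368 + 1760 + 880)*(-1/4088) = -2603/2700 + 3744*(-1/4088) = -2603/2700 - 468/511 = -2593733/1379700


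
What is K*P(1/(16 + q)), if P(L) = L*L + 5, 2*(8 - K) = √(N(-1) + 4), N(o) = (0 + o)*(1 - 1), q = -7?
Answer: 2842/81 ≈ 35.086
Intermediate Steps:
N(o) = 0 (N(o) = o*0 = 0)
K = 7 (K = 8 - √(0 + 4)/2 = 8 - √4/2 = 8 - ½*2 = 8 - 1 = 7)
P(L) = 5 + L² (P(L) = L² + 5 = 5 + L²)
K*P(1/(16 + q)) = 7*(5 + (1/(16 - 7))²) = 7*(5 + (1/9)²) = 7*(5 + (⅑)²) = 7*(5 + 1/81) = 7*(406/81) = 2842/81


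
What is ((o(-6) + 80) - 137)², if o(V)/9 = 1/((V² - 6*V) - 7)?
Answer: 13660416/4225 ≈ 3233.2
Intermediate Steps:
o(V) = 9/(-7 + V² - 6*V) (o(V) = 9/((V² - 6*V) - 7) = 9/(-7 + V² - 6*V))
((o(-6) + 80) - 137)² = ((9/(-7 + (-6)² - 6*(-6)) + 80) - 137)² = ((9/(-7 + 36 + 36) + 80) - 137)² = ((9/65 + 80) - 137)² = (5209/65 - 137)² = (-3696/65)² = 13660416/4225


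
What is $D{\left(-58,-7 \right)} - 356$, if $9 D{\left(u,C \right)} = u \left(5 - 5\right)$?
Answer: $-356$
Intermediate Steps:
$D{\left(u,C \right)} = 0$ ($D{\left(u,C \right)} = \frac{u \left(5 - 5\right)}{9} = \frac{u 0}{9} = \frac{1}{9} \cdot 0 = 0$)
$D{\left(-58,-7 \right)} - 356 = 0 - 356 = -356$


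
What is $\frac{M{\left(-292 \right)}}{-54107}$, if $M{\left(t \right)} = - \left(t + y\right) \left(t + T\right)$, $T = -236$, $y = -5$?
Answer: $\frac{156816}{54107} \approx 2.8983$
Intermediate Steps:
$M{\left(t \right)} = - \left(-236 + t\right) \left(-5 + t\right)$ ($M{\left(t \right)} = - \left(t - 5\right) \left(t - 236\right) = - \left(-5 + t\right) \left(-236 + t\right) = - \left(-236 + t\right) \left(-5 + t\right)$)
$\frac{M{\left(-292 \right)}}{-54107} = \frac{-1180 - \left(-292\right)^{2} + 241 \left(-292\right)}{-54107} = \left(-1180 - 85264 - 70372\right) \left(- \frac{1}{54107}\right) = \left(-156816\right) \left(- \frac{1}{54107}\right) = \frac{156816}{54107}$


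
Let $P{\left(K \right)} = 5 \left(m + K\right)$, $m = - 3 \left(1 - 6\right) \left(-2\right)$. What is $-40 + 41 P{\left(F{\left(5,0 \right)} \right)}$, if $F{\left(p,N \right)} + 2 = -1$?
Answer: $-6805$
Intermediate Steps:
$m = -30$ ($m = - 3 \left(1 - 6\right) \left(-2\right) = \left(-3\right) \left(-5\right) \left(-2\right) = 15 \left(-2\right) = -30$)
$F{\left(p,N \right)} = -3$ ($F{\left(p,N \right)} = -2 - 1 = -3$)
$P{\left(K \right)} = -150 + 5 K$ ($P{\left(K \right)} = 5 \left(-30 + K\right) = -150 + 5 K$)
$-40 + 41 P{\left(F{\left(5,0 \right)} \right)} = -40 + 41 \left(-150 + 5 \left(-3\right)\right) = -40 + 41 \left(-150 - 15\right) = -40 + 41 \left(-165\right) = -40 - 6765 = -6805$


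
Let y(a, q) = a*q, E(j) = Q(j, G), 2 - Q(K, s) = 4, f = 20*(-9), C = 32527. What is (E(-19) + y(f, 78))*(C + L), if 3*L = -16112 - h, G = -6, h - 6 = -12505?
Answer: -1319498656/3 ≈ -4.3983e+8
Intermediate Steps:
h = -12499 (h = 6 - 12505 = -12499)
f = -180
Q(K, s) = -2 (Q(K, s) = 2 - 1*4 = 2 - 4 = -2)
E(j) = -2
L = -3613/3 (L = (-16112 - 1*(-12499))/3 = (-16112 + 12499)/3 = (⅓)*(-3613) = -3613/3 ≈ -1204.3)
(E(-19) + y(f, 78))*(C + L) = (-2 - 180*78)*(32527 - 3613/3) = (-2 - 14040)*(93968/3) = -14042*93968/3 = -1319498656/3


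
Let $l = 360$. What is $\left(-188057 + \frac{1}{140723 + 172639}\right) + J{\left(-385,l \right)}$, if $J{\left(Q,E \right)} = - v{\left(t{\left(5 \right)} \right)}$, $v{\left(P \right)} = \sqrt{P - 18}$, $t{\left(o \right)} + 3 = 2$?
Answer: $- \frac{58929917633}{313362} - i \sqrt{19} \approx -1.8806 \cdot 10^{5} - 4.3589 i$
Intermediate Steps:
$t{\left(o \right)} = -1$ ($t{\left(o \right)} = -3 + 2 = -1$)
$v{\left(P \right)} = \sqrt{-18 + P}$
$J{\left(Q,E \right)} = - i \sqrt{19}$ ($J{\left(Q,E \right)} = - \sqrt{-18 - 1} = - \sqrt{-19} = - i \sqrt{19}$)
$\left(-188057 + \frac{1}{140723 + 172639}\right) + J{\left(-385,l \right)} = \left(-188057 + \frac{1}{140723 + 172639}\right) - i \sqrt{19} = \left(-188057 + \frac{1}{313362}\right) - i \sqrt{19} = - \frac{58929917633}{313362} - i \sqrt{19}$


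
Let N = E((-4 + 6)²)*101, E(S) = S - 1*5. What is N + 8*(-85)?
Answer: -781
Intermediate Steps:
E(S) = -5 + S (E(S) = S - 5 = -5 + S)
N = -101 (N = (-5 + (-4 + 6)²)*101 = (-5 + 2²)*101 = (-5 + 4)*101 = -1*101 = -101)
N + 8*(-85) = -101 + 8*(-85) = -101 - 680 = -781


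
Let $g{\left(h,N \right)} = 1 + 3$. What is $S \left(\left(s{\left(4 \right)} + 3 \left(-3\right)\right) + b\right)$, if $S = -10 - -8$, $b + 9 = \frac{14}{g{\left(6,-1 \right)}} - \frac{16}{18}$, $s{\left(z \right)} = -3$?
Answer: $\frac{331}{9} \approx 36.778$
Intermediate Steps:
$g{\left(h,N \right)} = 4$
$b = - \frac{115}{18}$ ($b = -9 + \left(\frac{14}{4} - \frac{16}{18}\right) = -9 + \left(14 \cdot \frac{1}{4} - \frac{8}{9}\right) = -9 + \left(\frac{7}{2} - \frac{8}{9}\right) = -9 + \frac{47}{18} = - \frac{115}{18} \approx -6.3889$)
$S = -2$ ($S = -10 + 8 = -2$)
$S \left(\left(s{\left(4 \right)} + 3 \left(-3\right)\right) + b\right) = - 2 \left(\left(-3 + 3 \left(-3\right)\right) - \frac{115}{18}\right) = - 2 \left(\left(-3 - 9\right) - \frac{115}{18}\right) = - 2 \left(-12 - \frac{115}{18}\right) = \left(-2\right) \left(- \frac{331}{18}\right) = \frac{331}{9}$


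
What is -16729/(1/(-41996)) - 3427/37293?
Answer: 26200237572185/37293 ≈ 7.0255e+8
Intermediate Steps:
-16729/(1/(-41996)) - 3427/37293 = -16729/(-1/41996) - 3427*1/37293 = -16729*(-41996) - 3427/37293 = 702551084 - 3427/37293 = 26200237572185/37293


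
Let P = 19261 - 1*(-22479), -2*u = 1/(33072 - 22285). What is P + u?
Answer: 900498759/21574 ≈ 41740.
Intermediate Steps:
u = -1/21574 (u = -1/(2*(33072 - 22285)) = -½/10787 = -½*1/10787 = -1/21574 ≈ -4.6352e-5)
P = 41740 (P = 19261 + 22479 = 41740)
P + u = 41740 - 1/21574 = 900498759/21574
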